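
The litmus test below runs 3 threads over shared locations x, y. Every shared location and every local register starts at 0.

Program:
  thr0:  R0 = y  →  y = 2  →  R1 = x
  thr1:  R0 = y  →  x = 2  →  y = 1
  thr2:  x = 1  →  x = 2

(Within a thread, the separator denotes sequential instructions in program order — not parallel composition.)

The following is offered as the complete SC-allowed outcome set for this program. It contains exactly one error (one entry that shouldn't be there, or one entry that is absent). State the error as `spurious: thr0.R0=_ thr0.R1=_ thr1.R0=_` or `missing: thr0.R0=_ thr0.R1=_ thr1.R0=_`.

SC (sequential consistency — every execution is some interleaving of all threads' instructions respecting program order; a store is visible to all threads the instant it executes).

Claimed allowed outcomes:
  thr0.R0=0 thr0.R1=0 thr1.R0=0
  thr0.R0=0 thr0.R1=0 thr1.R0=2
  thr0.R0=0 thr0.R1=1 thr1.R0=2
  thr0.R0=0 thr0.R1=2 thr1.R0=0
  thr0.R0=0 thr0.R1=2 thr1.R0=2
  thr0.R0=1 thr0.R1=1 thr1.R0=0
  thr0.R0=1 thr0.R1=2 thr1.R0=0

outcome vector order: (thr0.R0,thr0.R1,thr1.R0)
SC (8): 0/0/0, 0/0/2, 0/1/0, 0/1/2, 0/2/0, 0/2/2, 1/1/0, 1/2/0
SC∖claimed = {0/1/0}

missing: thr0.R0=0 thr0.R1=1 thr1.R0=0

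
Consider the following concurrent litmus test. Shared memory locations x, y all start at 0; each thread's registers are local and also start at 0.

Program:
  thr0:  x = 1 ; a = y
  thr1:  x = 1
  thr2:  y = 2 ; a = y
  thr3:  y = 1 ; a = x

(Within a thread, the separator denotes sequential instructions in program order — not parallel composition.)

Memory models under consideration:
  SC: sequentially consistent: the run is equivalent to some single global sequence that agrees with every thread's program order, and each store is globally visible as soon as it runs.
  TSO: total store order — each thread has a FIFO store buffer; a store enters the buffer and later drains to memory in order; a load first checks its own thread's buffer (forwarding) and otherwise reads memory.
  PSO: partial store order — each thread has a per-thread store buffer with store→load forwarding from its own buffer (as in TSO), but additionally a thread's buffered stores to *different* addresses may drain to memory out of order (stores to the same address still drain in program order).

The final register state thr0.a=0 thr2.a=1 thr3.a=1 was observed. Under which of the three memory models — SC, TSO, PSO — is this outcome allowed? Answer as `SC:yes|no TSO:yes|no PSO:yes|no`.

SC:yes TSO:yes PSO:yes

outcome vector order: (thr0.a,thr2.a,thr3.a)
under SC → (0,1,1) (0,2,1) (1,1,0) (1,1,1) (1,2,0) (1,2,1) (2,1,1) (2,2,0) (2,2,1)
under TSO → (0,1,0) (0,1,1) (0,2,0) (0,2,1) (1,1,0) (1,1,1) (1,2,0) (1,2,1) (2,1,0) (2,1,1) (2,2,0) (2,2,1)
under PSO → (0,1,0) (0,1,1) (0,2,0) (0,2,1) (1,1,0) (1,1,1) (1,2,0) (1,2,1) (2,1,0) (2,1,1) (2,2,0) (2,2,1)
target (0,1,1) ∈ {SC,TSO,PSO}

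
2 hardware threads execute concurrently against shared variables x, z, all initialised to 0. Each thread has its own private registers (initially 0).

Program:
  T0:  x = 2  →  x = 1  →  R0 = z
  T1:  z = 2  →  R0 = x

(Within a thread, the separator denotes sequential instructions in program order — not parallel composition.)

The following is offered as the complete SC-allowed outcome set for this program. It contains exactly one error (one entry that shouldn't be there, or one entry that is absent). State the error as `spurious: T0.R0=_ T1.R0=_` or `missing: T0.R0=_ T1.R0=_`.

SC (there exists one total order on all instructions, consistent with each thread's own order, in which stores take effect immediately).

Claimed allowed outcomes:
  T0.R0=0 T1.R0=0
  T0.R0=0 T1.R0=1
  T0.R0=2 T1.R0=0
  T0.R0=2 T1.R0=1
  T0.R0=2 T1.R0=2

spurious: T0.R0=0 T1.R0=0

outcome vector order: (T0.R0,T1.R0)
SC (4): (0,1) (2,0) (2,1) (2,2)
claimed∖SC = {(0,0)}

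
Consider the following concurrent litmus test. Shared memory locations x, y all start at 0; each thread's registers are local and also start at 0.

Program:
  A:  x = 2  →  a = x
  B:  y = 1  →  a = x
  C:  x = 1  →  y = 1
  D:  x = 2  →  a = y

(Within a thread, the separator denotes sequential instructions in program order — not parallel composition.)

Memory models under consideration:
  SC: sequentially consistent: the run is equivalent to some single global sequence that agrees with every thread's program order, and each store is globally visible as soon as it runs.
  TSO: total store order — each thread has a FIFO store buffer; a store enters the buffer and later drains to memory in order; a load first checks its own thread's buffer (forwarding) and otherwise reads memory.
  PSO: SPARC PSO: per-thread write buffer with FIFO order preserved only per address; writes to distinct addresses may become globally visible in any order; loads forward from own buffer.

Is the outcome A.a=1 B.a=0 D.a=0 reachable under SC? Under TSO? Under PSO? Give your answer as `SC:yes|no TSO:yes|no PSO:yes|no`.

outcome vector order: (A.a,B.a,D.a)
SC: 10 outcomes — {101, 110, 111, 120, 121, 201, 210, 211, 220, 221}
TSO: 12 outcomes — {100, 101, 110, 111, 120, 121, 200, 201, 210, 211, 220, 221}
PSO: 12 outcomes — {100, 101, 110, 111, 120, 121, 200, 201, 210, 211, 220, 221}
target 100 ∈ {TSO,PSO}

SC:no TSO:yes PSO:yes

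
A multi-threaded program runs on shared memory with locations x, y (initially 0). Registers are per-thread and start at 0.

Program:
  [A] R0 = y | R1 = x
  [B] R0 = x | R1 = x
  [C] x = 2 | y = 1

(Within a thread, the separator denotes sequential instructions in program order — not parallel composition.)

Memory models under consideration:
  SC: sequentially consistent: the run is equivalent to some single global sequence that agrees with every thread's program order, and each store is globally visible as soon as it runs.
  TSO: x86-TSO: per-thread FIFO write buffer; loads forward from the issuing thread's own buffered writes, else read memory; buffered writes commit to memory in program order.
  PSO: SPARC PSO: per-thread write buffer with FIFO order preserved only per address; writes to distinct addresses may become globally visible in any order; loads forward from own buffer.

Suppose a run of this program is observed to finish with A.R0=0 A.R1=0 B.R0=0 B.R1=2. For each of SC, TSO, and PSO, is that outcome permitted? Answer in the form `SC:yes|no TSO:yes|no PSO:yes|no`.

outcome vector order: (A.R0,A.R1,B.R0,B.R1)
under SC → <0 0 0 0>, <0 0 0 2>, <0 0 2 2>, <0 2 0 0>, <0 2 0 2>, <0 2 2 2>, <1 2 0 0>, <1 2 0 2>, <1 2 2 2>
under TSO → <0 0 0 0>, <0 0 0 2>, <0 0 2 2>, <0 2 0 0>, <0 2 0 2>, <0 2 2 2>, <1 2 0 0>, <1 2 0 2>, <1 2 2 2>
under PSO → <0 0 0 0>, <0 0 0 2>, <0 0 2 2>, <0 2 0 0>, <0 2 0 2>, <0 2 2 2>, <1 0 0 0>, <1 0 0 2>, <1 0 2 2>, <1 2 0 0>, <1 2 0 2>, <1 2 2 2>
target <0 0 0 2> ∈ {SC,TSO,PSO}

SC:yes TSO:yes PSO:yes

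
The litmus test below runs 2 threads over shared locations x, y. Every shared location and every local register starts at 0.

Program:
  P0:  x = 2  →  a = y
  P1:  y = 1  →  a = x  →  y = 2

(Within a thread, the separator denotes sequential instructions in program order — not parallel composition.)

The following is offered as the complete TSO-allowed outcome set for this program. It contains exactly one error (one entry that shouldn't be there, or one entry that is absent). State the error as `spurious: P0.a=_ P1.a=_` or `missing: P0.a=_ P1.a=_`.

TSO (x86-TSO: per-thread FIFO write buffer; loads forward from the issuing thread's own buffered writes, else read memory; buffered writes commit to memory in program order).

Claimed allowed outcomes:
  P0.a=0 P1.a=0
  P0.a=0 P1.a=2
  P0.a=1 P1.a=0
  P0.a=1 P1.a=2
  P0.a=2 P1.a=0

missing: P0.a=2 P1.a=2

outcome vector order: (P0.a,P1.a)
under TSO → 0/0, 0/2, 1/0, 1/2, 2/0, 2/2
TSO∖claimed = {2/2}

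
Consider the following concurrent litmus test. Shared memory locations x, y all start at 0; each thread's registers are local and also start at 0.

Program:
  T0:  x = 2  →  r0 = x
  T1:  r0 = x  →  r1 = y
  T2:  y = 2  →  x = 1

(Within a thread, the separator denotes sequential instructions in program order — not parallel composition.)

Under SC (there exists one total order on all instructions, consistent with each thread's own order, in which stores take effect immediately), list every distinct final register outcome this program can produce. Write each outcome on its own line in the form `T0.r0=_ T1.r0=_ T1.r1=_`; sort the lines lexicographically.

outcome vector order: (T0.r0,T1.r0,T1.r1)
|SC outcomes| = 10

T0.r0=1 T1.r0=0 T1.r1=0
T0.r0=1 T1.r0=0 T1.r1=2
T0.r0=1 T1.r0=1 T1.r1=2
T0.r0=1 T1.r0=2 T1.r1=0
T0.r0=1 T1.r0=2 T1.r1=2
T0.r0=2 T1.r0=0 T1.r1=0
T0.r0=2 T1.r0=0 T1.r1=2
T0.r0=2 T1.r0=1 T1.r1=2
T0.r0=2 T1.r0=2 T1.r1=0
T0.r0=2 T1.r0=2 T1.r1=2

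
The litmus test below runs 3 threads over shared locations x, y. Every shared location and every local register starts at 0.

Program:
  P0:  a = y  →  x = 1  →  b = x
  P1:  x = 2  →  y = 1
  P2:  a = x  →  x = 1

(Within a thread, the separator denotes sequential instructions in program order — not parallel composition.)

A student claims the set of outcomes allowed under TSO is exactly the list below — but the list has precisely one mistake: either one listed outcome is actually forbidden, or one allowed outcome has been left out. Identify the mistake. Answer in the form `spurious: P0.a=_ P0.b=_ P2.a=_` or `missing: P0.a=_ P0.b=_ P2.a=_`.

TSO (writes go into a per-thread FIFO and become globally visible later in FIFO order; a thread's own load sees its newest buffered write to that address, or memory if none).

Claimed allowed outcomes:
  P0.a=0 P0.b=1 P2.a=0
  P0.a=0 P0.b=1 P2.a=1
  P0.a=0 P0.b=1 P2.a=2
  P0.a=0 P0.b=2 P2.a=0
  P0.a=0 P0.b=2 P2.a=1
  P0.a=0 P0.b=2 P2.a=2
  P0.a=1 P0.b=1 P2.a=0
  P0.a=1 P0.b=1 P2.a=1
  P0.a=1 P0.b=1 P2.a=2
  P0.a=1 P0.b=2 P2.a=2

outcome vector order: (P0.a,P0.b,P2.a)
under TSO → (0,1,0) (0,1,1) (0,1,2) (0,2,0) (0,2,1) (0,2,2) (1,1,0) (1,1,1) (1,1,2)
claimed∖TSO = {(1,2,2)}

spurious: P0.a=1 P0.b=2 P2.a=2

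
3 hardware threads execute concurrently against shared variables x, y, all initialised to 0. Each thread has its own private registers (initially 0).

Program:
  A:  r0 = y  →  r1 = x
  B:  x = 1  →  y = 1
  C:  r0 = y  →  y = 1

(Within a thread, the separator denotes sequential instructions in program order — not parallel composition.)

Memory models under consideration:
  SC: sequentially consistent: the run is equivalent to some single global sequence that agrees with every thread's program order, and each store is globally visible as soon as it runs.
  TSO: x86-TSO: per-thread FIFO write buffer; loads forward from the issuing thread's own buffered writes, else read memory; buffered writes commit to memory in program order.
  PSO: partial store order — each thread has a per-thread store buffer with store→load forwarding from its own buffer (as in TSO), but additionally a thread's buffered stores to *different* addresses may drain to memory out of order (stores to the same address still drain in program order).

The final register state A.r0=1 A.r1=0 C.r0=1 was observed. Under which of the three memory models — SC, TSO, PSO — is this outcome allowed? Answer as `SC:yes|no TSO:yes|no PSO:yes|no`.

SC:no TSO:no PSO:yes

outcome vector order: (A.r0,A.r1,C.r0)
SC: 7 outcomes — {(0,0,0), (0,0,1), (0,1,0), (0,1,1), (1,0,0), (1,1,0), (1,1,1)}
TSO: 7 outcomes — {(0,0,0), (0,0,1), (0,1,0), (0,1,1), (1,0,0), (1,1,0), (1,1,1)}
PSO: 8 outcomes — {(0,0,0), (0,0,1), (0,1,0), (0,1,1), (1,0,0), (1,0,1), (1,1,0), (1,1,1)}
target (1,0,1) ∈ {PSO}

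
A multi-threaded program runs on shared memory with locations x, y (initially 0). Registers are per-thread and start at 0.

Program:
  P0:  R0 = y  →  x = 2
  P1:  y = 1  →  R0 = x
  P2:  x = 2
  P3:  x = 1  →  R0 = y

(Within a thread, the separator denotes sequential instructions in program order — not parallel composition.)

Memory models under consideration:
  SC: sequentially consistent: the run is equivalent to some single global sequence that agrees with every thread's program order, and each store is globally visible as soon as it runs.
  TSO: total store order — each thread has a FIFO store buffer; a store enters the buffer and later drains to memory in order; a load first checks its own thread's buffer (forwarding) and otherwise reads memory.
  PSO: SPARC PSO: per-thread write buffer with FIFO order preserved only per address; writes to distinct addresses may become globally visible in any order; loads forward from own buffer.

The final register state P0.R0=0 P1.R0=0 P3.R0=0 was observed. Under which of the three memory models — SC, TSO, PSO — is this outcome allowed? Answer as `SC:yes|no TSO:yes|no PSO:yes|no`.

outcome vector order: (P0.R0,P1.R0,P3.R0)
SC: 10 outcomes — {(0,0,1); (0,1,0); (0,1,1); (0,2,0); (0,2,1); (1,0,1); (1,1,0); (1,1,1); (1,2,0); (1,2,1)}
TSO: 12 outcomes — {(0,0,0); (0,0,1); (0,1,0); (0,1,1); (0,2,0); (0,2,1); (1,0,0); (1,0,1); (1,1,0); (1,1,1); (1,2,0); (1,2,1)}
PSO: 12 outcomes — {(0,0,0); (0,0,1); (0,1,0); (0,1,1); (0,2,0); (0,2,1); (1,0,0); (1,0,1); (1,1,0); (1,1,1); (1,2,0); (1,2,1)}
target (0,0,0) ∈ {TSO,PSO}

SC:no TSO:yes PSO:yes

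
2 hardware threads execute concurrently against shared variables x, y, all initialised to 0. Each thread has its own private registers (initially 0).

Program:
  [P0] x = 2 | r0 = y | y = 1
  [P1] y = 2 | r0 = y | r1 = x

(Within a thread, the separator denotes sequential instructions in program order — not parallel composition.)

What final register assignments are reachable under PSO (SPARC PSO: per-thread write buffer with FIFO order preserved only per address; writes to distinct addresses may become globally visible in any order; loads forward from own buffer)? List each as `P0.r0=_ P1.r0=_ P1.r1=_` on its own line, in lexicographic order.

outcome vector order: (P0.r0,P1.r0,P1.r1)
|PSO outcomes| = 8

P0.r0=0 P1.r0=1 P1.r1=0
P0.r0=0 P1.r0=1 P1.r1=2
P0.r0=0 P1.r0=2 P1.r1=0
P0.r0=0 P1.r0=2 P1.r1=2
P0.r0=2 P1.r0=1 P1.r1=0
P0.r0=2 P1.r0=1 P1.r1=2
P0.r0=2 P1.r0=2 P1.r1=0
P0.r0=2 P1.r0=2 P1.r1=2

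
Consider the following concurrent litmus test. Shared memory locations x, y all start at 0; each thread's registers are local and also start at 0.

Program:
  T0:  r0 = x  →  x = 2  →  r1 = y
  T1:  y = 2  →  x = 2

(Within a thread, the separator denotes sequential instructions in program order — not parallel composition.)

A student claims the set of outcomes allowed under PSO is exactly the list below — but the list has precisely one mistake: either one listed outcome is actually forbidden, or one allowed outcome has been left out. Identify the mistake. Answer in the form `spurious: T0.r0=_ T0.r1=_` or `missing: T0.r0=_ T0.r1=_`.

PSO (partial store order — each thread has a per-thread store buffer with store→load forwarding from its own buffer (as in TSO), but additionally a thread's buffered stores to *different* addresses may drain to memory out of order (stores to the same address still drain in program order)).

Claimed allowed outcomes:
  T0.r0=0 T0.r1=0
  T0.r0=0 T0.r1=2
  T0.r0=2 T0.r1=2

outcome vector order: (T0.r0,T0.r1)
PSO (4): 0/0, 0/2, 2/0, 2/2
PSO∖claimed = {2/0}

missing: T0.r0=2 T0.r1=0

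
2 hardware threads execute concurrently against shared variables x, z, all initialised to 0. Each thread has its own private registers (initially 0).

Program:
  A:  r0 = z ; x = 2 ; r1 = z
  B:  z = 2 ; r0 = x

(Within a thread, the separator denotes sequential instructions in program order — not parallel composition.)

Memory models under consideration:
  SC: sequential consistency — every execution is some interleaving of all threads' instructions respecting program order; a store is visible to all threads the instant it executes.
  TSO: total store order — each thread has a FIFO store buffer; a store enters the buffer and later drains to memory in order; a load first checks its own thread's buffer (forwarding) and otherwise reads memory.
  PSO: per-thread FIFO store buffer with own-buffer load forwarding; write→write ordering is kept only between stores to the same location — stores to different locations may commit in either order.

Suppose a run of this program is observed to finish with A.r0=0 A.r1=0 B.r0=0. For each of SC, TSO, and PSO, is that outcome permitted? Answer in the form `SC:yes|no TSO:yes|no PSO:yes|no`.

SC:no TSO:yes PSO:yes

outcome vector order: (A.r0,A.r1,B.r0)
[SC] allowed = {<0 0 2>; <0 2 0>; <0 2 2>; <2 2 0>; <2 2 2>}
[TSO] allowed = {<0 0 0>; <0 0 2>; <0 2 0>; <0 2 2>; <2 2 0>; <2 2 2>}
[PSO] allowed = {<0 0 0>; <0 0 2>; <0 2 0>; <0 2 2>; <2 2 0>; <2 2 2>}
target <0 0 0> ∈ {TSO,PSO}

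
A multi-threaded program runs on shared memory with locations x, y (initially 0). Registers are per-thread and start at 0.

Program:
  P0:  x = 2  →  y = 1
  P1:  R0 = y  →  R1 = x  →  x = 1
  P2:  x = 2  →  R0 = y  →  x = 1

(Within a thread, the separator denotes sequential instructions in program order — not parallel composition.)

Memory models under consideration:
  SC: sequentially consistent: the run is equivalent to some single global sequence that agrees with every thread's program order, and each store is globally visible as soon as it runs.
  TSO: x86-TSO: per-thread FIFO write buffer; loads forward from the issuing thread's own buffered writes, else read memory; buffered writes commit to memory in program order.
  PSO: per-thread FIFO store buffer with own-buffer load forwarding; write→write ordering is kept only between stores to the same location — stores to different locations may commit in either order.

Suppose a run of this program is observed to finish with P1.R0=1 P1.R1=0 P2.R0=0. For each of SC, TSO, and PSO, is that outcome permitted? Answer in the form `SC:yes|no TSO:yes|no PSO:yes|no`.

SC:no TSO:no PSO:yes

outcome vector order: (P1.R0,P1.R1,P2.R0)
SC (10): <0 0 0>; <0 0 1>; <0 1 0>; <0 1 1>; <0 2 0>; <0 2 1>; <1 1 0>; <1 1 1>; <1 2 0>; <1 2 1>
TSO (10): <0 0 0>; <0 0 1>; <0 1 0>; <0 1 1>; <0 2 0>; <0 2 1>; <1 1 0>; <1 1 1>; <1 2 0>; <1 2 1>
PSO (12): <0 0 0>; <0 0 1>; <0 1 0>; <0 1 1>; <0 2 0>; <0 2 1>; <1 0 0>; <1 0 1>; <1 1 0>; <1 1 1>; <1 2 0>; <1 2 1>
target <1 0 0> ∈ {PSO}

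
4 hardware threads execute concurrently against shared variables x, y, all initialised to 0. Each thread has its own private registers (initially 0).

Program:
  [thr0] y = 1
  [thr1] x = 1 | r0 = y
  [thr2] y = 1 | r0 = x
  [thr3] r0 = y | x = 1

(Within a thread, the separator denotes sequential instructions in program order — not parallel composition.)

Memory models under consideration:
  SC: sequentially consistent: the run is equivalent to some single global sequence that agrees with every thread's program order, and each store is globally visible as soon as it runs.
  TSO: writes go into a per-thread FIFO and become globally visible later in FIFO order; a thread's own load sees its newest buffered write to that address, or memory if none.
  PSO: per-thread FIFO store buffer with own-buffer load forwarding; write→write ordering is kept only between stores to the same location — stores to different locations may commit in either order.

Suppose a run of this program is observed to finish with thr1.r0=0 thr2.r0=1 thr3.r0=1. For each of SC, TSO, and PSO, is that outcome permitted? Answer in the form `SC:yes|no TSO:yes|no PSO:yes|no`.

outcome vector order: (thr1.r0,thr2.r0,thr3.r0)
under SC → <0 1 0>; <0 1 1>; <1 0 0>; <1 0 1>; <1 1 0>; <1 1 1>
under TSO → <0 0 0>; <0 0 1>; <0 1 0>; <0 1 1>; <1 0 0>; <1 0 1>; <1 1 0>; <1 1 1>
under PSO → <0 0 0>; <0 0 1>; <0 1 0>; <0 1 1>; <1 0 0>; <1 0 1>; <1 1 0>; <1 1 1>
target <0 1 1> ∈ {SC,TSO,PSO}

SC:yes TSO:yes PSO:yes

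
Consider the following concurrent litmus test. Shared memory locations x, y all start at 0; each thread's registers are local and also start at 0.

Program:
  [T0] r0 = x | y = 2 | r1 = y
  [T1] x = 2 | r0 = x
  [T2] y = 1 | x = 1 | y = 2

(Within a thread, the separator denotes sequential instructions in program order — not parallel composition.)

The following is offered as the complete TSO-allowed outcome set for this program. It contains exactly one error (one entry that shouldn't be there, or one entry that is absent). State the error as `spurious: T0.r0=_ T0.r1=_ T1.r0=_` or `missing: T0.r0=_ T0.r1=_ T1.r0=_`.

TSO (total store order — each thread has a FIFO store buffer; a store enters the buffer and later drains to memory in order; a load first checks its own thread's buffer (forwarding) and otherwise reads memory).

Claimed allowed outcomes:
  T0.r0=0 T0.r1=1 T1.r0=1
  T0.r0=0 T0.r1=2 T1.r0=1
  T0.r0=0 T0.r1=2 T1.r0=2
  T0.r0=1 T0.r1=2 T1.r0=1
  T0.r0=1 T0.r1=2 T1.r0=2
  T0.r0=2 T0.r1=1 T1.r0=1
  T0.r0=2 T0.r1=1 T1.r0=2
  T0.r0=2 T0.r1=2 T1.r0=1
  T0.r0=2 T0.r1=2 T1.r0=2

outcome vector order: (T0.r0,T0.r1,T1.r0)
TSO (10): <0 1 1> <0 1 2> <0 2 1> <0 2 2> <1 2 1> <1 2 2> <2 1 1> <2 1 2> <2 2 1> <2 2 2>
TSO∖claimed = {<0 1 2>}

missing: T0.r0=0 T0.r1=1 T1.r0=2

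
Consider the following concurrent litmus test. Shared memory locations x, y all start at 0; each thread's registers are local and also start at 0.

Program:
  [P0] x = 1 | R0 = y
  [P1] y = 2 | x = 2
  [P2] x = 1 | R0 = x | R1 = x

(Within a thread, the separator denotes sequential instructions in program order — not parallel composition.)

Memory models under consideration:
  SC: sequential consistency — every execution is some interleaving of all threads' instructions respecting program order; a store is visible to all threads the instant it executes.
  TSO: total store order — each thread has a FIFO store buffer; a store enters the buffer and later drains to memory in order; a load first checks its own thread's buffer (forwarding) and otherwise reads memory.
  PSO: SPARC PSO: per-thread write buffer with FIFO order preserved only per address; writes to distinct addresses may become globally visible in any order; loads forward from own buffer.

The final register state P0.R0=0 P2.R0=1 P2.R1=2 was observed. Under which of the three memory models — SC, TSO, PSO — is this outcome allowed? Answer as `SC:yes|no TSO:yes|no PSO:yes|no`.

SC:yes TSO:yes PSO:yes

outcome vector order: (P0.R0,P2.R0,P2.R1)
SC (7): 011, 012, 022, 211, 212, 221, 222
TSO (8): 011, 012, 021, 022, 211, 212, 221, 222
PSO (8): 011, 012, 021, 022, 211, 212, 221, 222
target 012 ∈ {SC,TSO,PSO}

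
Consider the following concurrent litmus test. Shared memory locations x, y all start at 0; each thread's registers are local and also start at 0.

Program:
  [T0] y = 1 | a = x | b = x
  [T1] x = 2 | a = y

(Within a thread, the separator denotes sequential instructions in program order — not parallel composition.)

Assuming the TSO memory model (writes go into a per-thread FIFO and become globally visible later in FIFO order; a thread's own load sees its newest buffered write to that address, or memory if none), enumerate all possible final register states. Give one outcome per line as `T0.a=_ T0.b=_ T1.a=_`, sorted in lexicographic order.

T0.a=0 T0.b=0 T1.a=0
T0.a=0 T0.b=0 T1.a=1
T0.a=0 T0.b=2 T1.a=0
T0.a=0 T0.b=2 T1.a=1
T0.a=2 T0.b=2 T1.a=0
T0.a=2 T0.b=2 T1.a=1

outcome vector order: (T0.a,T0.b,T1.a)
|TSO outcomes| = 6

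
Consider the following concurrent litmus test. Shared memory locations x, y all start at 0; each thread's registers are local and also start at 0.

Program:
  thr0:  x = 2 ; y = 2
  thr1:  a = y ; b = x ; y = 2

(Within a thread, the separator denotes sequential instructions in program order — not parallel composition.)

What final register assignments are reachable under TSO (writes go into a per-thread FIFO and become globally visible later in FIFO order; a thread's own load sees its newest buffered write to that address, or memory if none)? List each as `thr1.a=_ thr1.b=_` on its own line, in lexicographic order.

thr1.a=0 thr1.b=0
thr1.a=0 thr1.b=2
thr1.a=2 thr1.b=2

outcome vector order: (thr1.a,thr1.b)
|TSO outcomes| = 3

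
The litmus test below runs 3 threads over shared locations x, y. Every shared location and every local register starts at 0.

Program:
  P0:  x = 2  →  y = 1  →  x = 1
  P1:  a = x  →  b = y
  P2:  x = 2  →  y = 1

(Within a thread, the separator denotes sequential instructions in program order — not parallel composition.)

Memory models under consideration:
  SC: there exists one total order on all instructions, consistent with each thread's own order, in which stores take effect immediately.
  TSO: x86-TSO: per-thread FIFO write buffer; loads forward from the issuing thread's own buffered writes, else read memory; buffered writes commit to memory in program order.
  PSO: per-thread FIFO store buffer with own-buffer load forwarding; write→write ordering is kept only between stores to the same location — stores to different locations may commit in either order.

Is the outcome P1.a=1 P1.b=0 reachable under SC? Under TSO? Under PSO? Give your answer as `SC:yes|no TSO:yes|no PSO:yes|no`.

SC:no TSO:no PSO:yes

outcome vector order: (P1.a,P1.b)
[SC] allowed = {<0 0>; <0 1>; <1 1>; <2 0>; <2 1>}
[TSO] allowed = {<0 0>; <0 1>; <1 1>; <2 0>; <2 1>}
[PSO] allowed = {<0 0>; <0 1>; <1 0>; <1 1>; <2 0>; <2 1>}
target <1 0> ∈ {PSO}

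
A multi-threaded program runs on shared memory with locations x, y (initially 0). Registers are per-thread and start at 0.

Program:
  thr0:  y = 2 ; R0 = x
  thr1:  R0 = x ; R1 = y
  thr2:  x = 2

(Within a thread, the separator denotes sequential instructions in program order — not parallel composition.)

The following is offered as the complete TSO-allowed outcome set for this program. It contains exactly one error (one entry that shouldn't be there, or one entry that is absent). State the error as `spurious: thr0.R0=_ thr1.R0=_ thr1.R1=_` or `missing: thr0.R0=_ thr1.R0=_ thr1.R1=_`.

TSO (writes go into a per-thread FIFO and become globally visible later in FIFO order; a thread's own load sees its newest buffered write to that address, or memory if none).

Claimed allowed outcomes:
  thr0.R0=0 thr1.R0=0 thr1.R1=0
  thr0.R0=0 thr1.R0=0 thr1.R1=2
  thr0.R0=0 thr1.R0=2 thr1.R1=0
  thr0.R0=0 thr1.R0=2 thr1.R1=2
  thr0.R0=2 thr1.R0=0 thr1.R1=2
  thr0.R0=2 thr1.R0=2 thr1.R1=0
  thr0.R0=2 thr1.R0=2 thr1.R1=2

missing: thr0.R0=2 thr1.R0=0 thr1.R1=0

outcome vector order: (thr0.R0,thr1.R0,thr1.R1)
TSO: 8 outcomes — {000 002 020 022 200 202 220 222}
TSO∖claimed = {200}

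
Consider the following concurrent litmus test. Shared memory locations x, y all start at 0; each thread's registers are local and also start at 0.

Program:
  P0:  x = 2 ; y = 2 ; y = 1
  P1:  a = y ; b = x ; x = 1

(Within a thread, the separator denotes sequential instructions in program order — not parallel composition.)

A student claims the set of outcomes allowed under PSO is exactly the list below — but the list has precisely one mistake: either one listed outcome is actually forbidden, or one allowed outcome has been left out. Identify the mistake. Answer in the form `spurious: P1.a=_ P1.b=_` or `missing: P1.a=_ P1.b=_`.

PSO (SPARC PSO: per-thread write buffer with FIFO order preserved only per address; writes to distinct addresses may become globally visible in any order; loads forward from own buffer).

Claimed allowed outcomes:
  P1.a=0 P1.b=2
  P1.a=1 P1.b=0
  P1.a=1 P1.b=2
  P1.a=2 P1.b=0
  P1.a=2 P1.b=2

missing: P1.a=0 P1.b=0

outcome vector order: (P1.a,P1.b)
[PSO] allowed = {0/0 0/2 1/0 1/2 2/0 2/2}
PSO∖claimed = {0/0}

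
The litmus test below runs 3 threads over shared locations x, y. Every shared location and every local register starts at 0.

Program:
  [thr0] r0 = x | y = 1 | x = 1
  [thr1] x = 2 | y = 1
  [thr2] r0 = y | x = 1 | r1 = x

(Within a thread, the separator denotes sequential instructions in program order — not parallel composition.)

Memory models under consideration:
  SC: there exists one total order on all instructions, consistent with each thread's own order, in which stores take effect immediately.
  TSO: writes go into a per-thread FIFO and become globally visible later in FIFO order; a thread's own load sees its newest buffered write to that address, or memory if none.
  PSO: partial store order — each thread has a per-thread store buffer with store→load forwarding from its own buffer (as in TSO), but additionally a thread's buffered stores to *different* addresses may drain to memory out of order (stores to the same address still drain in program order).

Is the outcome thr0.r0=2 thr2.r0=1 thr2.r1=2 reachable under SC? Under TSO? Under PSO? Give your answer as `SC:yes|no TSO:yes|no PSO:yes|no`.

SC:no TSO:no PSO:yes

outcome vector order: (thr0.r0,thr2.r0,thr2.r1)
SC: 10 outcomes — {(0,0,1); (0,0,2); (0,1,1); (0,1,2); (1,0,1); (1,0,2); (1,1,1); (2,0,1); (2,0,2); (2,1,1)}
TSO: 10 outcomes — {(0,0,1); (0,0,2); (0,1,1); (0,1,2); (1,0,1); (1,0,2); (1,1,1); (2,0,1); (2,0,2); (2,1,1)}
PSO: 12 outcomes — {(0,0,1); (0,0,2); (0,1,1); (0,1,2); (1,0,1); (1,0,2); (1,1,1); (1,1,2); (2,0,1); (2,0,2); (2,1,1); (2,1,2)}
target (2,1,2) ∈ {PSO}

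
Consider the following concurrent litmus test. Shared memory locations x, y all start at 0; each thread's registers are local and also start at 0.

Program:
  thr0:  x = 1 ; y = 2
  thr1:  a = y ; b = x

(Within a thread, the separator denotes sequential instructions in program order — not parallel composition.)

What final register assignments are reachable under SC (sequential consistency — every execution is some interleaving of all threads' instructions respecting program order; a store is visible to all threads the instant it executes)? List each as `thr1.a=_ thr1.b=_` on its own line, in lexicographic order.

outcome vector order: (thr1.a,thr1.b)
|SC outcomes| = 3

thr1.a=0 thr1.b=0
thr1.a=0 thr1.b=1
thr1.a=2 thr1.b=1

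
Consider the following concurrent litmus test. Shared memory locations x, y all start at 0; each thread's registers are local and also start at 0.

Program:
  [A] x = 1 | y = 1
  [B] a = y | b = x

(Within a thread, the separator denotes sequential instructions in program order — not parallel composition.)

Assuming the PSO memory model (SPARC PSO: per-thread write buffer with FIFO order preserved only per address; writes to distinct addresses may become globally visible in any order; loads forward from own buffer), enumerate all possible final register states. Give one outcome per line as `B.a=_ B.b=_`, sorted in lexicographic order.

B.a=0 B.b=0
B.a=0 B.b=1
B.a=1 B.b=0
B.a=1 B.b=1

outcome vector order: (B.a,B.b)
|PSO outcomes| = 4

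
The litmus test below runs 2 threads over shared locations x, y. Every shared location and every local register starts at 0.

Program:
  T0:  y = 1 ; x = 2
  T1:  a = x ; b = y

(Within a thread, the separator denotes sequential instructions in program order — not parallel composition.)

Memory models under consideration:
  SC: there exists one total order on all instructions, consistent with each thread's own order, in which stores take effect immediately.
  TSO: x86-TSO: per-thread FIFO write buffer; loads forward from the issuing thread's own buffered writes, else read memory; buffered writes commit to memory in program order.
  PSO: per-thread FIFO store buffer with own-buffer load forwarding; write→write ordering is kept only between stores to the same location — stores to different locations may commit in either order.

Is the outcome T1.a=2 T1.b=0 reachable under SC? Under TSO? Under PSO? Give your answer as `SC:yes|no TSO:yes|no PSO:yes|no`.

outcome vector order: (T1.a,T1.b)
under SC → (0,0) (0,1) (2,1)
under TSO → (0,0) (0,1) (2,1)
under PSO → (0,0) (0,1) (2,0) (2,1)
target (2,0) ∈ {PSO}

SC:no TSO:no PSO:yes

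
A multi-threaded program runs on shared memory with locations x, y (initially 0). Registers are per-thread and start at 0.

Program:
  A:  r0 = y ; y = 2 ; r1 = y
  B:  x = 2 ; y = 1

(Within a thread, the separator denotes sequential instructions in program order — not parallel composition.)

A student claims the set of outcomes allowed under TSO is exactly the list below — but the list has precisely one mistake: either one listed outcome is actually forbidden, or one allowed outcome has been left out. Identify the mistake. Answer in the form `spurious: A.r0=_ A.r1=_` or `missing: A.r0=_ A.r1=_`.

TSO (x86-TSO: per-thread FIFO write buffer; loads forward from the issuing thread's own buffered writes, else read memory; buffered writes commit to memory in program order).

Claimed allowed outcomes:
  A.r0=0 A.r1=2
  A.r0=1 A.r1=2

missing: A.r0=0 A.r1=1

outcome vector order: (A.r0,A.r1)
[TSO] allowed = {0/1 0/2 1/2}
TSO∖claimed = {0/1}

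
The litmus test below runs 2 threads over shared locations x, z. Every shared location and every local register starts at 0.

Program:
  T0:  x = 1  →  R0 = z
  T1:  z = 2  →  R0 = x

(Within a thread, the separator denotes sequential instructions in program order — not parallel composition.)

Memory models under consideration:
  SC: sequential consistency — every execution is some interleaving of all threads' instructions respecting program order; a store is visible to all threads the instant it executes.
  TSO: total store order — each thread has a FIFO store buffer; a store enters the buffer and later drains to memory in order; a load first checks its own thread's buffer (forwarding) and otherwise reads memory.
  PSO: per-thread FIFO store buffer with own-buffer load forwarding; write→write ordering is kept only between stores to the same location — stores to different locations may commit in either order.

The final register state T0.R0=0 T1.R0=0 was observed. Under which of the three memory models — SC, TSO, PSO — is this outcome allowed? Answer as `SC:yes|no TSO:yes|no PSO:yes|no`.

SC:no TSO:yes PSO:yes

outcome vector order: (T0.R0,T1.R0)
SC (3): 01 20 21
TSO (4): 00 01 20 21
PSO (4): 00 01 20 21
target 00 ∈ {TSO,PSO}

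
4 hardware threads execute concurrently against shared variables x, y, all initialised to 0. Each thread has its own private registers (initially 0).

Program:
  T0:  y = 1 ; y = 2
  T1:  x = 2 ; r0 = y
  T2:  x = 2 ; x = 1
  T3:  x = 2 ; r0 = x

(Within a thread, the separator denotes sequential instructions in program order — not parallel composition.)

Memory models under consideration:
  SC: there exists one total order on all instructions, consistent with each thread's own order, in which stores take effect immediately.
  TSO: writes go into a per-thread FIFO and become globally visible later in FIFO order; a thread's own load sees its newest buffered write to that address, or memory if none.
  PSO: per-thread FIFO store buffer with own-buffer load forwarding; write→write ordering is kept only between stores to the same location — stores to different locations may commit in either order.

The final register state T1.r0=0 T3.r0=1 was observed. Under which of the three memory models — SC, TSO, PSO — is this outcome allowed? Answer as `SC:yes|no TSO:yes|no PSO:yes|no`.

SC:yes TSO:yes PSO:yes

outcome vector order: (T1.r0,T3.r0)
[SC] allowed = {01; 02; 11; 12; 21; 22}
[TSO] allowed = {01; 02; 11; 12; 21; 22}
[PSO] allowed = {01; 02; 11; 12; 21; 22}
target 01 ∈ {SC,TSO,PSO}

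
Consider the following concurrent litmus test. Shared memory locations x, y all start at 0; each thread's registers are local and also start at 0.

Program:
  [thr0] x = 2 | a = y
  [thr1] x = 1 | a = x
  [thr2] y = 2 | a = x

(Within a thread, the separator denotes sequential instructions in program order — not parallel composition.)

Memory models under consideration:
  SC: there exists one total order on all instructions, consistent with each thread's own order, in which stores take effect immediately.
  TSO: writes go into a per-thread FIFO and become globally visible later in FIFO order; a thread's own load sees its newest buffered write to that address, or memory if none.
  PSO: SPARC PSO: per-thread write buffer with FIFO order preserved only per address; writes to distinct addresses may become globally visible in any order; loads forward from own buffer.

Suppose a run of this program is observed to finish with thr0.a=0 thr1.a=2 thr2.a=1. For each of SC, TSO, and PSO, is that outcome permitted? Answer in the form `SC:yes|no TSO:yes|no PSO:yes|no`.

SC:no TSO:yes PSO:yes

outcome vector order: (thr0.a,thr1.a,thr2.a)
[SC] allowed = {011, 012, 022, 210, 211, 212, 220, 221, 222}
[TSO] allowed = {010, 011, 012, 020, 021, 022, 210, 211, 212, 220, 221, 222}
[PSO] allowed = {010, 011, 012, 020, 021, 022, 210, 211, 212, 220, 221, 222}
target 021 ∈ {TSO,PSO}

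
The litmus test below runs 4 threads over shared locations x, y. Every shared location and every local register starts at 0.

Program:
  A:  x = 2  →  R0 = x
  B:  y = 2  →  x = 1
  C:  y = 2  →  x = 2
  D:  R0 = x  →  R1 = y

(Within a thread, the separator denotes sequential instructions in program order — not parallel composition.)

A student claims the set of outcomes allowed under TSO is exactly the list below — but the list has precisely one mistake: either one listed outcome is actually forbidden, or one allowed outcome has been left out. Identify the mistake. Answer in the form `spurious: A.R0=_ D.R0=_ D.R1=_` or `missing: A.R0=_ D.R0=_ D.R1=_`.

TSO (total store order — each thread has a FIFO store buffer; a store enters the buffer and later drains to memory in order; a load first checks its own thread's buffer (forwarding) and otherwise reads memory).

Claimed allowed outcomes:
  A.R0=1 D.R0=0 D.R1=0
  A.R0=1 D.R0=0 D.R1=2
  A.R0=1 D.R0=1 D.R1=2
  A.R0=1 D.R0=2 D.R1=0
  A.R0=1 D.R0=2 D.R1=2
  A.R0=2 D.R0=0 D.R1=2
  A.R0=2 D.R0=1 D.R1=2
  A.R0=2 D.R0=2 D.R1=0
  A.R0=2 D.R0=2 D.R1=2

outcome vector order: (A.R0,D.R0,D.R1)
TSO (10): 100; 102; 112; 120; 122; 200; 202; 212; 220; 222
TSO∖claimed = {200}

missing: A.R0=2 D.R0=0 D.R1=0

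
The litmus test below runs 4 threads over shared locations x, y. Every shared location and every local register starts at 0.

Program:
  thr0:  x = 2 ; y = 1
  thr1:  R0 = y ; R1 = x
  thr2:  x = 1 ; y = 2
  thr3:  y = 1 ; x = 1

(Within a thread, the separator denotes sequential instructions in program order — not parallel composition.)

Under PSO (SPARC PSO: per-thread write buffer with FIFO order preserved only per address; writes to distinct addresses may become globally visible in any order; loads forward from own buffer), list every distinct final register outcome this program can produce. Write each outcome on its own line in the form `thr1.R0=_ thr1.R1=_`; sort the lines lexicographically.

thr1.R0=0 thr1.R1=0
thr1.R0=0 thr1.R1=1
thr1.R0=0 thr1.R1=2
thr1.R0=1 thr1.R1=0
thr1.R0=1 thr1.R1=1
thr1.R0=1 thr1.R1=2
thr1.R0=2 thr1.R1=0
thr1.R0=2 thr1.R1=1
thr1.R0=2 thr1.R1=2

outcome vector order: (thr1.R0,thr1.R1)
|PSO outcomes| = 9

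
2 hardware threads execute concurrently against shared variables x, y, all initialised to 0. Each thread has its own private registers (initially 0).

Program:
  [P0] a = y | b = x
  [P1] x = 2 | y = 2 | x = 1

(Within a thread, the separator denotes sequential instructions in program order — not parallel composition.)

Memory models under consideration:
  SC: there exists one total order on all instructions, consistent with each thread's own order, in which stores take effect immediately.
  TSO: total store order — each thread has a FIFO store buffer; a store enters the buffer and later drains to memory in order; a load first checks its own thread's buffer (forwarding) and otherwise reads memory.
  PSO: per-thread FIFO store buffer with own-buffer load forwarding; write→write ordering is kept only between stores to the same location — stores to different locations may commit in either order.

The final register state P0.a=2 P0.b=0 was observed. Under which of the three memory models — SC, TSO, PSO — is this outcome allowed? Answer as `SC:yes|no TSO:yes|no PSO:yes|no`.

outcome vector order: (P0.a,P0.b)
[SC] allowed = {00 01 02 21 22}
[TSO] allowed = {00 01 02 21 22}
[PSO] allowed = {00 01 02 20 21 22}
target 20 ∈ {PSO}

SC:no TSO:no PSO:yes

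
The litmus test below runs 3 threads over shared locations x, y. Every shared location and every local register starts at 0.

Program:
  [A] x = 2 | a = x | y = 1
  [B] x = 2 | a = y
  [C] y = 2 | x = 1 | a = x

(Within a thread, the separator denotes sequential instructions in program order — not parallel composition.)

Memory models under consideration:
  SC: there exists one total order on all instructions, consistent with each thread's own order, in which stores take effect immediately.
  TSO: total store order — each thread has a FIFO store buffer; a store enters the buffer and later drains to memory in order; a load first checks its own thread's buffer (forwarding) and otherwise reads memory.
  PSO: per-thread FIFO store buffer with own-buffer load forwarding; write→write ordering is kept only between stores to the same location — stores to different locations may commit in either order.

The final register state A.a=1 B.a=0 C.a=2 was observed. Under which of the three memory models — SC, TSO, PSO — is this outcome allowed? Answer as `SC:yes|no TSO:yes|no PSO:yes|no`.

outcome vector order: (A.a,B.a,C.a)
under SC → (1,0,1), (1,1,1), (1,1,2), (1,2,1), (1,2,2), (2,0,1), (2,0,2), (2,1,1), (2,1,2), (2,2,1), (2,2,2)
under TSO → (1,0,1), (1,0,2), (1,1,1), (1,1,2), (1,2,1), (1,2,2), (2,0,1), (2,0,2), (2,1,1), (2,1,2), (2,2,1), (2,2,2)
under PSO → (1,0,1), (1,0,2), (1,1,1), (1,1,2), (1,2,1), (1,2,2), (2,0,1), (2,0,2), (2,1,1), (2,1,2), (2,2,1), (2,2,2)
target (1,0,2) ∈ {TSO,PSO}

SC:no TSO:yes PSO:yes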